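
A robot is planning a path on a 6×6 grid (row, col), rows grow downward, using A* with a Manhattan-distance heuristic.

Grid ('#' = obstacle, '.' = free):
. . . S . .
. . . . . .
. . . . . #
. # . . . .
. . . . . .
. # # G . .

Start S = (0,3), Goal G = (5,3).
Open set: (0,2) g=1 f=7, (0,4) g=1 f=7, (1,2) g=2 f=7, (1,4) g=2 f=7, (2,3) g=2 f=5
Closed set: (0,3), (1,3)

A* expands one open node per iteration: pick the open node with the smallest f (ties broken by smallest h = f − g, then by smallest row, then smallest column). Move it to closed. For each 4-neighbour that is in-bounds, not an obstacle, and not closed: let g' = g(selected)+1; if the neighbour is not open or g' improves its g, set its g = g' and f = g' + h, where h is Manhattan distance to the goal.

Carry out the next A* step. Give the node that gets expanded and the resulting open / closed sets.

expanded=(2,3); open=[(0,2) g=1 f=7, (0,4) g=1 f=7, (1,2) g=2 f=7, (1,4) g=2 f=7, (2,2) g=3 f=7, (2,4) g=3 f=7, (3,3) g=3 f=5]; closed=[(0,3), (1,3), (2,3)]

step 1: expand (2,3) (f=5, h=3) → closed; open now [(0,2) g=1 f=7, (0,4) g=1 f=7, (1,2) g=2 f=7, (1,4) g=2 f=7, (2,2) g=3 f=7, (2,4) g=3 f=7, (3,3) g=3 f=5]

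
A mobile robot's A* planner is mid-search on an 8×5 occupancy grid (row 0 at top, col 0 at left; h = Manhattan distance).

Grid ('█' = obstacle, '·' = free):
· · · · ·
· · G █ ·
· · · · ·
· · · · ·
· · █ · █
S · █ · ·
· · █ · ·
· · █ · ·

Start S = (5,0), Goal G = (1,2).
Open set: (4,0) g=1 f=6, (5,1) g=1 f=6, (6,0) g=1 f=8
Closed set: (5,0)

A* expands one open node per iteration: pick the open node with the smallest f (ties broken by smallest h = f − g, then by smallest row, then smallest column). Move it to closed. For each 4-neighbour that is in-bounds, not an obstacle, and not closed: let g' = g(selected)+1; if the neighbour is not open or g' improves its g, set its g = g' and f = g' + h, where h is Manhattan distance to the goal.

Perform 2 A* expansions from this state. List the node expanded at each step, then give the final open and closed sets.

order=[(4,0) → (3,0)]; open=[(2,0) g=3 f=6, (3,1) g=3 f=6, (4,1) g=2 f=6, (5,1) g=1 f=6, (6,0) g=1 f=8]; closed=[(3,0), (4,0), (5,0)]

step 1: expand (4,0) (f=6, h=5) → closed; open now [(3,0) g=2 f=6, (4,1) g=2 f=6, (5,1) g=1 f=6, (6,0) g=1 f=8]
step 2: expand (3,0) (f=6, h=4) → closed; open now [(2,0) g=3 f=6, (3,1) g=3 f=6, (4,1) g=2 f=6, (5,1) g=1 f=6, (6,0) g=1 f=8]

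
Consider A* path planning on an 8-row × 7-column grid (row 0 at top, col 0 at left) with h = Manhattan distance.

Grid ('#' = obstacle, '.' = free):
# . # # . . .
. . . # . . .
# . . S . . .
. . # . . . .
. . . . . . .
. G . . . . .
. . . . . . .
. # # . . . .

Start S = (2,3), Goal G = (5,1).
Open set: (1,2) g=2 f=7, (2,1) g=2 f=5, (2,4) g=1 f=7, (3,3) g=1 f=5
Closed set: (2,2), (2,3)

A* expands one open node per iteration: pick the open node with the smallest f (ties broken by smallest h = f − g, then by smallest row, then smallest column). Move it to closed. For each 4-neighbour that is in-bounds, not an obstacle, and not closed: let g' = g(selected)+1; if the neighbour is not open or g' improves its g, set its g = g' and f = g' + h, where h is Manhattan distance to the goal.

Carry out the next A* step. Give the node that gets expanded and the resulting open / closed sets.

expanded=(2,1); open=[(1,1) g=3 f=7, (1,2) g=2 f=7, (2,4) g=1 f=7, (3,1) g=3 f=5, (3,3) g=1 f=5]; closed=[(2,1), (2,2), (2,3)]

step 1: expand (2,1) (f=5, h=3) → closed; open now [(1,1) g=3 f=7, (1,2) g=2 f=7, (2,4) g=1 f=7, (3,1) g=3 f=5, (3,3) g=1 f=5]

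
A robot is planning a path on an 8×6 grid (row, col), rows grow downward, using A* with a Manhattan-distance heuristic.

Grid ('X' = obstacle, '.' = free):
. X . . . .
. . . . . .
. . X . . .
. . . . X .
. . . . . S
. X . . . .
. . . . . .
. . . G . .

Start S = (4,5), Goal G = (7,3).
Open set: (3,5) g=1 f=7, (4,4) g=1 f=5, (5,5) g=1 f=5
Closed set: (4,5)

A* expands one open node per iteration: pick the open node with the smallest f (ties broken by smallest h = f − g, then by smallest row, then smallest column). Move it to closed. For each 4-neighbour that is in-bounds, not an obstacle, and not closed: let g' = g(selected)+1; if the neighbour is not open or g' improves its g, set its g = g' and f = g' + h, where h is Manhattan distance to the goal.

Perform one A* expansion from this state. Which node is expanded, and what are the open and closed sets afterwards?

step 1: expand (4,4) (f=5, h=4) → closed; open now [(3,5) g=1 f=7, (4,3) g=2 f=5, (5,4) g=2 f=5, (5,5) g=1 f=5]

expanded=(4,4); open=[(3,5) g=1 f=7, (4,3) g=2 f=5, (5,4) g=2 f=5, (5,5) g=1 f=5]; closed=[(4,4), (4,5)]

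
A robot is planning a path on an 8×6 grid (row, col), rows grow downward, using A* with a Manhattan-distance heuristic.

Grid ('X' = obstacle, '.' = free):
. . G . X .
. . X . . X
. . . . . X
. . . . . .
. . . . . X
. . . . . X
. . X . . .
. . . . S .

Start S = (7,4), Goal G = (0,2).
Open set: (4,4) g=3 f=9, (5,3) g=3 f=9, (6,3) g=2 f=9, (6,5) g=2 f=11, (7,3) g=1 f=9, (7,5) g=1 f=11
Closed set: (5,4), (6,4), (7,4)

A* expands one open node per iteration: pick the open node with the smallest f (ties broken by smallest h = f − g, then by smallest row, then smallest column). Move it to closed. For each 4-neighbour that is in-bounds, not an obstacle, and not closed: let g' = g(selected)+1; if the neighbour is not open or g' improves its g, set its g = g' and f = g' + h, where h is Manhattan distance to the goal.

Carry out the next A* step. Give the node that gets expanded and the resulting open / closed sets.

expanded=(4,4); open=[(3,4) g=4 f=9, (4,3) g=4 f=9, (5,3) g=3 f=9, (6,3) g=2 f=9, (6,5) g=2 f=11, (7,3) g=1 f=9, (7,5) g=1 f=11]; closed=[(4,4), (5,4), (6,4), (7,4)]

step 1: expand (4,4) (f=9, h=6) → closed; open now [(3,4) g=4 f=9, (4,3) g=4 f=9, (5,3) g=3 f=9, (6,3) g=2 f=9, (6,5) g=2 f=11, (7,3) g=1 f=9, (7,5) g=1 f=11]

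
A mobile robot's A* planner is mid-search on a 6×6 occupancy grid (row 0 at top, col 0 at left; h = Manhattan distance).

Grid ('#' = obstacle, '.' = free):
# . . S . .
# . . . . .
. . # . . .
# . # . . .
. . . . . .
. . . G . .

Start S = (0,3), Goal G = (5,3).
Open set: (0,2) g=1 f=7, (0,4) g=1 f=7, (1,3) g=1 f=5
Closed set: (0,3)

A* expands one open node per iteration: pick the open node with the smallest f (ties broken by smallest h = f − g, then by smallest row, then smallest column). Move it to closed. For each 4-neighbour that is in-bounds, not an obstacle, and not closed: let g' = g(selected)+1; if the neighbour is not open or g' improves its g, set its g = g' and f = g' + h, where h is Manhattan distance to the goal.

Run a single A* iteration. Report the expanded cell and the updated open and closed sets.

step 1: expand (1,3) (f=5, h=4) → closed; open now [(0,2) g=1 f=7, (0,4) g=1 f=7, (1,2) g=2 f=7, (1,4) g=2 f=7, (2,3) g=2 f=5]

expanded=(1,3); open=[(0,2) g=1 f=7, (0,4) g=1 f=7, (1,2) g=2 f=7, (1,4) g=2 f=7, (2,3) g=2 f=5]; closed=[(0,3), (1,3)]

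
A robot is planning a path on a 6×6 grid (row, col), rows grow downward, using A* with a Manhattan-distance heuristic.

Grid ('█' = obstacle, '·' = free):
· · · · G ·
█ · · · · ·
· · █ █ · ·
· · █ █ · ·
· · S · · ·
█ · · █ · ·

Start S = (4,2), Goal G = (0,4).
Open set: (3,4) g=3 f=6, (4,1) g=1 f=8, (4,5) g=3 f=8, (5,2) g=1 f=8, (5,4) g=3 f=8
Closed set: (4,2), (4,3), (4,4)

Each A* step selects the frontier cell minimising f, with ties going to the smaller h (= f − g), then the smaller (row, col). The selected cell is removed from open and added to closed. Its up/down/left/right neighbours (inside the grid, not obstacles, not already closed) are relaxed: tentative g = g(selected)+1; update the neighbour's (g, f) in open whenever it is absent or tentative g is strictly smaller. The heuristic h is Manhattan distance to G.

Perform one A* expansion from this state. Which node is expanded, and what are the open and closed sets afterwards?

expanded=(3,4); open=[(2,4) g=4 f=6, (3,5) g=4 f=8, (4,1) g=1 f=8, (4,5) g=3 f=8, (5,2) g=1 f=8, (5,4) g=3 f=8]; closed=[(3,4), (4,2), (4,3), (4,4)]

step 1: expand (3,4) (f=6, h=3) → closed; open now [(2,4) g=4 f=6, (3,5) g=4 f=8, (4,1) g=1 f=8, (4,5) g=3 f=8, (5,2) g=1 f=8, (5,4) g=3 f=8]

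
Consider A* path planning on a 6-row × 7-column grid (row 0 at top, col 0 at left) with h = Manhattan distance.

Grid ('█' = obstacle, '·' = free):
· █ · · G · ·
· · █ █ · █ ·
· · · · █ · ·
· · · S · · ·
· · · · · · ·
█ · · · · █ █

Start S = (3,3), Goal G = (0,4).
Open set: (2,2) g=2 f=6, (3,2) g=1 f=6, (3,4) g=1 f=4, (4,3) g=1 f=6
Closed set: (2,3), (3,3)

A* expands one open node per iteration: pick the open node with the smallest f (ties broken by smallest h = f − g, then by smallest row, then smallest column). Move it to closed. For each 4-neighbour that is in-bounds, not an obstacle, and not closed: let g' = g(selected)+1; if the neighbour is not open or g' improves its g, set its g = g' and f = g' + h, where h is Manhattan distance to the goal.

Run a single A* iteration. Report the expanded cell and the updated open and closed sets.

expanded=(3,4); open=[(2,2) g=2 f=6, (3,2) g=1 f=6, (3,5) g=2 f=6, (4,3) g=1 f=6, (4,4) g=2 f=6]; closed=[(2,3), (3,3), (3,4)]

step 1: expand (3,4) (f=4, h=3) → closed; open now [(2,2) g=2 f=6, (3,2) g=1 f=6, (3,5) g=2 f=6, (4,3) g=1 f=6, (4,4) g=2 f=6]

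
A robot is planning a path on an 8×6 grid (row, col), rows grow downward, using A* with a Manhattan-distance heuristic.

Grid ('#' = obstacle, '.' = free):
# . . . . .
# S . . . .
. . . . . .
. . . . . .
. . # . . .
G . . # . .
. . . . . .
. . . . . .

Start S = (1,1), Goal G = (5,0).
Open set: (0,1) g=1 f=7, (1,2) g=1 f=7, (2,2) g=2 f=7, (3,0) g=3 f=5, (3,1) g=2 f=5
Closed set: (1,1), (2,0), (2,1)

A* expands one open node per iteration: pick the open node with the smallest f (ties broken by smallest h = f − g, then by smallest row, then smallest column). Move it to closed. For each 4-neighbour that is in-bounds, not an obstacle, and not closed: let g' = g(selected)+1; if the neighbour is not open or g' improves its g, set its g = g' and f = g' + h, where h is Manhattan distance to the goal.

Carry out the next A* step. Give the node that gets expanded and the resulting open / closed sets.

expanded=(3,0); open=[(0,1) g=1 f=7, (1,2) g=1 f=7, (2,2) g=2 f=7, (3,1) g=2 f=5, (4,0) g=4 f=5]; closed=[(1,1), (2,0), (2,1), (3,0)]

step 1: expand (3,0) (f=5, h=2) → closed; open now [(0,1) g=1 f=7, (1,2) g=1 f=7, (2,2) g=2 f=7, (3,1) g=2 f=5, (4,0) g=4 f=5]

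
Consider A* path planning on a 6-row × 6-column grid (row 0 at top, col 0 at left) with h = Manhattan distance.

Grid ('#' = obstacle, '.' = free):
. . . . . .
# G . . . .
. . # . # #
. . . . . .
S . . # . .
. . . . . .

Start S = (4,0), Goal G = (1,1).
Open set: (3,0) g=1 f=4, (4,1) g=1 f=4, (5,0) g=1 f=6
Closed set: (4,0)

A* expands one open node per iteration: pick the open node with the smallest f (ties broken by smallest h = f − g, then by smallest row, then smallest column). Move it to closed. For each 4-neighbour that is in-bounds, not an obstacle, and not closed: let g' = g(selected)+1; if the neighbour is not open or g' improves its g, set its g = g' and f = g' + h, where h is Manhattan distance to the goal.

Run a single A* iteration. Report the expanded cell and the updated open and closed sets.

expanded=(3,0); open=[(2,0) g=2 f=4, (3,1) g=2 f=4, (4,1) g=1 f=4, (5,0) g=1 f=6]; closed=[(3,0), (4,0)]

step 1: expand (3,0) (f=4, h=3) → closed; open now [(2,0) g=2 f=4, (3,1) g=2 f=4, (4,1) g=1 f=4, (5,0) g=1 f=6]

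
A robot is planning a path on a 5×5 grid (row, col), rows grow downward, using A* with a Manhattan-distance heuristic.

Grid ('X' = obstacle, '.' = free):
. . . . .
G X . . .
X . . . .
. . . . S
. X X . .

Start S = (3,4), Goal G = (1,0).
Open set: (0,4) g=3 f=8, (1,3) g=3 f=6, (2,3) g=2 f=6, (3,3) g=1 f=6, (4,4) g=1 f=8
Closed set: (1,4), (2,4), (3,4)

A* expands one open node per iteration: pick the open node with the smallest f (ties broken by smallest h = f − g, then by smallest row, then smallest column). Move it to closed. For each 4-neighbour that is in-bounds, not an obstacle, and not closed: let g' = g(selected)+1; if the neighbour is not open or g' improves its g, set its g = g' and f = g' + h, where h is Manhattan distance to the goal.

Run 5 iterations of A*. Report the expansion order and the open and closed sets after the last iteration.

step 1: expand (1,3) (f=6, h=3) → closed; open now [(0,3) g=4 f=8, (0,4) g=3 f=8, (1,2) g=4 f=6, (2,3) g=2 f=6, (3,3) g=1 f=6, (4,4) g=1 f=8]
step 2: expand (1,2) (f=6, h=2) → closed; open now [(0,2) g=5 f=8, (0,3) g=4 f=8, (0,4) g=3 f=8, (2,2) g=5 f=8, (2,3) g=2 f=6, (3,3) g=1 f=6, (4,4) g=1 f=8]
step 3: expand (2,3) (f=6, h=4) → closed; open now [(0,2) g=5 f=8, (0,3) g=4 f=8, (0,4) g=3 f=8, (2,2) g=3 f=6, (3,3) g=1 f=6, (4,4) g=1 f=8]
step 4: expand (2,2) (f=6, h=3) → closed; open now [(0,2) g=5 f=8, (0,3) g=4 f=8, (0,4) g=3 f=8, (2,1) g=4 f=6, (3,2) g=4 f=8, (3,3) g=1 f=6, (4,4) g=1 f=8]
step 5: expand (2,1) (f=6, h=2) → closed; open now [(0,2) g=5 f=8, (0,3) g=4 f=8, (0,4) g=3 f=8, (3,1) g=5 f=8, (3,2) g=4 f=8, (3,3) g=1 f=6, (4,4) g=1 f=8]

order=[(1,3) → (1,2) → (2,3) → (2,2) → (2,1)]; open=[(0,2) g=5 f=8, (0,3) g=4 f=8, (0,4) g=3 f=8, (3,1) g=5 f=8, (3,2) g=4 f=8, (3,3) g=1 f=6, (4,4) g=1 f=8]; closed=[(1,2), (1,3), (1,4), (2,1), (2,2), (2,3), (2,4), (3,4)]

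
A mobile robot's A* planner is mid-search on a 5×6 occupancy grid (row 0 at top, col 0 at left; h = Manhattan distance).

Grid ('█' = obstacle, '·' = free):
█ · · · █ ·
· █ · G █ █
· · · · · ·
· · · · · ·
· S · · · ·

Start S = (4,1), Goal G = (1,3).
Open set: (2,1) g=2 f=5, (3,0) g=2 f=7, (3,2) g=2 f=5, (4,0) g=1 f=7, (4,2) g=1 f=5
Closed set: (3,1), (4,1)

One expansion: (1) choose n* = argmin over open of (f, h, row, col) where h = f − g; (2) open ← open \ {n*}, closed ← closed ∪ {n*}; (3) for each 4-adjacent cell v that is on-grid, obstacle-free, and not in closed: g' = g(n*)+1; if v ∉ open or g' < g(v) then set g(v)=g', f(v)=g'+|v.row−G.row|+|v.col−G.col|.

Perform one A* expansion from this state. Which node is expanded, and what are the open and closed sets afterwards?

step 1: expand (2,1) (f=5, h=3) → closed; open now [(2,0) g=3 f=7, (2,2) g=3 f=5, (3,0) g=2 f=7, (3,2) g=2 f=5, (4,0) g=1 f=7, (4,2) g=1 f=5]

expanded=(2,1); open=[(2,0) g=3 f=7, (2,2) g=3 f=5, (3,0) g=2 f=7, (3,2) g=2 f=5, (4,0) g=1 f=7, (4,2) g=1 f=5]; closed=[(2,1), (3,1), (4,1)]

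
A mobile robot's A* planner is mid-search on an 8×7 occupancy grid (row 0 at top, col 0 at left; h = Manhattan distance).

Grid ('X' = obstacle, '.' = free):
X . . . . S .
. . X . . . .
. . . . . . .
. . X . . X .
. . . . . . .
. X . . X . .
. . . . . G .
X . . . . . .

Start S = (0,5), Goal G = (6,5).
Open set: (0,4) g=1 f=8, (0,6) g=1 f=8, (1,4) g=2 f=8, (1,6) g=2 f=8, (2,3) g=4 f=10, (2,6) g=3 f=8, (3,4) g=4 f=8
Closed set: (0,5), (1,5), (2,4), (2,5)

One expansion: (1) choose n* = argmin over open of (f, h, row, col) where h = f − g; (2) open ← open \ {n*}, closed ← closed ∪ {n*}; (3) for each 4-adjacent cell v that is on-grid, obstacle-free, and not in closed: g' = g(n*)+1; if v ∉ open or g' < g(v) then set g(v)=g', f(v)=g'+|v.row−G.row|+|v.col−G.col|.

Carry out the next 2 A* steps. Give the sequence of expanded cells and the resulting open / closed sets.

step 1: expand (3,4) (f=8, h=4) → closed; open now [(0,4) g=1 f=8, (0,6) g=1 f=8, (1,4) g=2 f=8, (1,6) g=2 f=8, (2,3) g=4 f=10, (2,6) g=3 f=8, (3,3) g=5 f=10, (4,4) g=5 f=8]
step 2: expand (4,4) (f=8, h=3) → closed; open now [(0,4) g=1 f=8, (0,6) g=1 f=8, (1,4) g=2 f=8, (1,6) g=2 f=8, (2,3) g=4 f=10, (2,6) g=3 f=8, (3,3) g=5 f=10, (4,3) g=6 f=10, (4,5) g=6 f=8]

order=[(3,4) → (4,4)]; open=[(0,4) g=1 f=8, (0,6) g=1 f=8, (1,4) g=2 f=8, (1,6) g=2 f=8, (2,3) g=4 f=10, (2,6) g=3 f=8, (3,3) g=5 f=10, (4,3) g=6 f=10, (4,5) g=6 f=8]; closed=[(0,5), (1,5), (2,4), (2,5), (3,4), (4,4)]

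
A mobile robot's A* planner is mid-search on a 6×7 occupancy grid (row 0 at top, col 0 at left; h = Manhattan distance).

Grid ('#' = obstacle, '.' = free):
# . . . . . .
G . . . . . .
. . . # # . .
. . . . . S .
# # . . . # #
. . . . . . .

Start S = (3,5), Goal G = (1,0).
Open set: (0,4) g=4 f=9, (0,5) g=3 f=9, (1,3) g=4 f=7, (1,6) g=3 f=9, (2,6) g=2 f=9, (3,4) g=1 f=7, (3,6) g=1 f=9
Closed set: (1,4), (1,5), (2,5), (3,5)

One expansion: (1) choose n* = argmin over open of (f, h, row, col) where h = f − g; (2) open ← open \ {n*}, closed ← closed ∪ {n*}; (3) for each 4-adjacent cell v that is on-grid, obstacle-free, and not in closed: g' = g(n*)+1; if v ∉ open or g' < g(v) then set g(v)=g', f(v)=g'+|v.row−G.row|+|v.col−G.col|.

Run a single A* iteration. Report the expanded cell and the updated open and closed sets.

expanded=(1,3); open=[(0,3) g=5 f=9, (0,4) g=4 f=9, (0,5) g=3 f=9, (1,2) g=5 f=7, (1,6) g=3 f=9, (2,6) g=2 f=9, (3,4) g=1 f=7, (3,6) g=1 f=9]; closed=[(1,3), (1,4), (1,5), (2,5), (3,5)]

step 1: expand (1,3) (f=7, h=3) → closed; open now [(0,3) g=5 f=9, (0,4) g=4 f=9, (0,5) g=3 f=9, (1,2) g=5 f=7, (1,6) g=3 f=9, (2,6) g=2 f=9, (3,4) g=1 f=7, (3,6) g=1 f=9]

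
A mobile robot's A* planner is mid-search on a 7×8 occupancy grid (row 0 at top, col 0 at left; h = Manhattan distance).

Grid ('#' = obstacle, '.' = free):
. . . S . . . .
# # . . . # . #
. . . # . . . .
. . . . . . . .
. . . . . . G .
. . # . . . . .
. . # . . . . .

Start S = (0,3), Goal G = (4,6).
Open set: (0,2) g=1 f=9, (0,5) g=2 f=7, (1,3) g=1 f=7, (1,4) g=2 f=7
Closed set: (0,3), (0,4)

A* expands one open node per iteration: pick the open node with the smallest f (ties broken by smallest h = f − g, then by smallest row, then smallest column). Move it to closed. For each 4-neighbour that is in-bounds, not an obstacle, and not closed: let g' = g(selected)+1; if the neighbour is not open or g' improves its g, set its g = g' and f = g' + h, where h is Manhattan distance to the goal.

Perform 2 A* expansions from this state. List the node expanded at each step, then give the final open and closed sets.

order=[(0,5) → (0,6)]; open=[(0,2) g=1 f=9, (0,7) g=4 f=9, (1,3) g=1 f=7, (1,4) g=2 f=7, (1,6) g=4 f=7]; closed=[(0,3), (0,4), (0,5), (0,6)]

step 1: expand (0,5) (f=7, h=5) → closed; open now [(0,2) g=1 f=9, (0,6) g=3 f=7, (1,3) g=1 f=7, (1,4) g=2 f=7]
step 2: expand (0,6) (f=7, h=4) → closed; open now [(0,2) g=1 f=9, (0,7) g=4 f=9, (1,3) g=1 f=7, (1,4) g=2 f=7, (1,6) g=4 f=7]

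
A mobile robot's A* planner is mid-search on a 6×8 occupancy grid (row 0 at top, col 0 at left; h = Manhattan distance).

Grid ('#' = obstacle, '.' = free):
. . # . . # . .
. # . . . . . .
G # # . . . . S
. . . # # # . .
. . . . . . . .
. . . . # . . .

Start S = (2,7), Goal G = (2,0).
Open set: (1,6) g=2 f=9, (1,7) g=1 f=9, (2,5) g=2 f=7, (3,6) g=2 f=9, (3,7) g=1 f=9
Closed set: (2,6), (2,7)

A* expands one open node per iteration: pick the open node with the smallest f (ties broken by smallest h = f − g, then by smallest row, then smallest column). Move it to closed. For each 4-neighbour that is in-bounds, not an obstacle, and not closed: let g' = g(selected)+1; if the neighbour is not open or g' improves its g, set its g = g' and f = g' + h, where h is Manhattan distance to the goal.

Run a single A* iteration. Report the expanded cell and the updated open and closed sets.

expanded=(2,5); open=[(1,5) g=3 f=9, (1,6) g=2 f=9, (1,7) g=1 f=9, (2,4) g=3 f=7, (3,6) g=2 f=9, (3,7) g=1 f=9]; closed=[(2,5), (2,6), (2,7)]

step 1: expand (2,5) (f=7, h=5) → closed; open now [(1,5) g=3 f=9, (1,6) g=2 f=9, (1,7) g=1 f=9, (2,4) g=3 f=7, (3,6) g=2 f=9, (3,7) g=1 f=9]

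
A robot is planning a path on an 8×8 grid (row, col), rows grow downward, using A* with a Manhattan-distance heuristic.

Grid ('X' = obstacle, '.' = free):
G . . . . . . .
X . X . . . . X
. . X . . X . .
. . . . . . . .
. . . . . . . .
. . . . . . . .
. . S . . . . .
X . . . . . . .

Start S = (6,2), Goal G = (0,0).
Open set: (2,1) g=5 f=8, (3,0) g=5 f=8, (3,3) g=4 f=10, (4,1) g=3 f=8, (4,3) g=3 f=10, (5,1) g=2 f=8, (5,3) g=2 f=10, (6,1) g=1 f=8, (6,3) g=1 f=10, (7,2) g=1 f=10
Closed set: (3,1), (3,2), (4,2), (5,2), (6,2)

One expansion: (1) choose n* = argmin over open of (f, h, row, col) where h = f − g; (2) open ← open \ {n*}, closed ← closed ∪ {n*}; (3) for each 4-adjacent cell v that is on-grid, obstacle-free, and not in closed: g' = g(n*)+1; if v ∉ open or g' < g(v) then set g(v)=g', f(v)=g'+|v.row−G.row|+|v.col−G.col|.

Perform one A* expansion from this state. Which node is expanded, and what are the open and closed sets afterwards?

step 1: expand (2,1) (f=8, h=3) → closed; open now [(1,1) g=6 f=8, (2,0) g=6 f=8, (3,0) g=5 f=8, (3,3) g=4 f=10, (4,1) g=3 f=8, (4,3) g=3 f=10, (5,1) g=2 f=8, (5,3) g=2 f=10, (6,1) g=1 f=8, (6,3) g=1 f=10, (7,2) g=1 f=10]

expanded=(2,1); open=[(1,1) g=6 f=8, (2,0) g=6 f=8, (3,0) g=5 f=8, (3,3) g=4 f=10, (4,1) g=3 f=8, (4,3) g=3 f=10, (5,1) g=2 f=8, (5,3) g=2 f=10, (6,1) g=1 f=8, (6,3) g=1 f=10, (7,2) g=1 f=10]; closed=[(2,1), (3,1), (3,2), (4,2), (5,2), (6,2)]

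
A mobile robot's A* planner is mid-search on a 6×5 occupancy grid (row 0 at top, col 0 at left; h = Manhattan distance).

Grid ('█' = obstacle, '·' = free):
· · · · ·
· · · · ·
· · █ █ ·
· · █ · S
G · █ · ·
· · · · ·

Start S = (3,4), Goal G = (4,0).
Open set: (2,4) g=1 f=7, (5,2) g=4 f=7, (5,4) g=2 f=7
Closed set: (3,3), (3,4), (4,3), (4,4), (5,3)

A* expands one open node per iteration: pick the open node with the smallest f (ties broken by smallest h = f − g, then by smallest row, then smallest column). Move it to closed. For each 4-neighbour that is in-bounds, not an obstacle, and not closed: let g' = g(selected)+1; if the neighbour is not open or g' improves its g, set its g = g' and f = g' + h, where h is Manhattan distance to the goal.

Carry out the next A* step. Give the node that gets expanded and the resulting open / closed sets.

expanded=(5,2); open=[(2,4) g=1 f=7, (5,1) g=5 f=7, (5,4) g=2 f=7]; closed=[(3,3), (3,4), (4,3), (4,4), (5,2), (5,3)]

step 1: expand (5,2) (f=7, h=3) → closed; open now [(2,4) g=1 f=7, (5,1) g=5 f=7, (5,4) g=2 f=7]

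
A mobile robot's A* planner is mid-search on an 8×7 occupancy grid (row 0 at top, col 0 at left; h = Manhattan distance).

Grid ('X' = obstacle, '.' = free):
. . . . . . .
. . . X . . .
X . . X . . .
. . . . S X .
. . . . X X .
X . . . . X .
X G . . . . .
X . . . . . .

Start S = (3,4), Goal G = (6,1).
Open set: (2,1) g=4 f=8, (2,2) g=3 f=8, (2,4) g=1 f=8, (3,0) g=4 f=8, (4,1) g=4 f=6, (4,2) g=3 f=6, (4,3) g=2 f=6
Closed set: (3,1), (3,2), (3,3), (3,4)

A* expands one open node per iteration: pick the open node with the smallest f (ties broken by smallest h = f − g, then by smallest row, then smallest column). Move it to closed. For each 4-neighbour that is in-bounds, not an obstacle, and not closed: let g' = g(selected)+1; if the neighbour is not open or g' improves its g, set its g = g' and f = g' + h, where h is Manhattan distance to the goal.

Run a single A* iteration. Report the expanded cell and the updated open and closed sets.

expanded=(4,1); open=[(2,1) g=4 f=8, (2,2) g=3 f=8, (2,4) g=1 f=8, (3,0) g=4 f=8, (4,0) g=5 f=8, (4,2) g=3 f=6, (4,3) g=2 f=6, (5,1) g=5 f=6]; closed=[(3,1), (3,2), (3,3), (3,4), (4,1)]

step 1: expand (4,1) (f=6, h=2) → closed; open now [(2,1) g=4 f=8, (2,2) g=3 f=8, (2,4) g=1 f=8, (3,0) g=4 f=8, (4,0) g=5 f=8, (4,2) g=3 f=6, (4,3) g=2 f=6, (5,1) g=5 f=6]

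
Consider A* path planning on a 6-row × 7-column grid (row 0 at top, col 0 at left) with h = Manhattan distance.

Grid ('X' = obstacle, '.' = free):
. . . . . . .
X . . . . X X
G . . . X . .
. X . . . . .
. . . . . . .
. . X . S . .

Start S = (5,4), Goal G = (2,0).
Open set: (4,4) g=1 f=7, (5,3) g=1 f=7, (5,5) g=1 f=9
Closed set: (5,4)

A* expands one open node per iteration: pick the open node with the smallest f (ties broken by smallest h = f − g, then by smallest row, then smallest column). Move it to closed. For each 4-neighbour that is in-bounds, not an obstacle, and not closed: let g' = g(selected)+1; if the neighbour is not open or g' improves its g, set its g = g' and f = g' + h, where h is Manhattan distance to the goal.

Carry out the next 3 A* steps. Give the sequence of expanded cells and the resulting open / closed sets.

order=[(4,4) → (3,4) → (3,3)]; open=[(2,3) g=4 f=7, (3,2) g=4 f=7, (3,5) g=3 f=9, (4,3) g=2 f=7, (4,5) g=2 f=9, (5,3) g=1 f=7, (5,5) g=1 f=9]; closed=[(3,3), (3,4), (4,4), (5,4)]

step 1: expand (4,4) (f=7, h=6) → closed; open now [(3,4) g=2 f=7, (4,3) g=2 f=7, (4,5) g=2 f=9, (5,3) g=1 f=7, (5,5) g=1 f=9]
step 2: expand (3,4) (f=7, h=5) → closed; open now [(3,3) g=3 f=7, (3,5) g=3 f=9, (4,3) g=2 f=7, (4,5) g=2 f=9, (5,3) g=1 f=7, (5,5) g=1 f=9]
step 3: expand (3,3) (f=7, h=4) → closed; open now [(2,3) g=4 f=7, (3,2) g=4 f=7, (3,5) g=3 f=9, (4,3) g=2 f=7, (4,5) g=2 f=9, (5,3) g=1 f=7, (5,5) g=1 f=9]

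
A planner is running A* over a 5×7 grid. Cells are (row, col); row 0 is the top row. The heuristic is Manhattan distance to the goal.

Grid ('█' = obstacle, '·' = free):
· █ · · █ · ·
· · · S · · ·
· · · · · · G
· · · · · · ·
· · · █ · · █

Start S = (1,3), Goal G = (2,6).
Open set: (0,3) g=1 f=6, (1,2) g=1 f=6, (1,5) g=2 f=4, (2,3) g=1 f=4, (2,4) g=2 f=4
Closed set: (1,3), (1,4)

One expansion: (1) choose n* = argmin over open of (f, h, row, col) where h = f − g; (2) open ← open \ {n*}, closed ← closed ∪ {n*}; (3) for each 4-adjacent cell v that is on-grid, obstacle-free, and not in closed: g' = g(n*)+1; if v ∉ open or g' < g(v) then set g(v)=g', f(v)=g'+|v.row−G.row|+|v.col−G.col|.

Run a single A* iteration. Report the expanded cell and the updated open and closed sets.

step 1: expand (1,5) (f=4, h=2) → closed; open now [(0,3) g=1 f=6, (0,5) g=3 f=6, (1,2) g=1 f=6, (1,6) g=3 f=4, (2,3) g=1 f=4, (2,4) g=2 f=4, (2,5) g=3 f=4]

expanded=(1,5); open=[(0,3) g=1 f=6, (0,5) g=3 f=6, (1,2) g=1 f=6, (1,6) g=3 f=4, (2,3) g=1 f=4, (2,4) g=2 f=4, (2,5) g=3 f=4]; closed=[(1,3), (1,4), (1,5)]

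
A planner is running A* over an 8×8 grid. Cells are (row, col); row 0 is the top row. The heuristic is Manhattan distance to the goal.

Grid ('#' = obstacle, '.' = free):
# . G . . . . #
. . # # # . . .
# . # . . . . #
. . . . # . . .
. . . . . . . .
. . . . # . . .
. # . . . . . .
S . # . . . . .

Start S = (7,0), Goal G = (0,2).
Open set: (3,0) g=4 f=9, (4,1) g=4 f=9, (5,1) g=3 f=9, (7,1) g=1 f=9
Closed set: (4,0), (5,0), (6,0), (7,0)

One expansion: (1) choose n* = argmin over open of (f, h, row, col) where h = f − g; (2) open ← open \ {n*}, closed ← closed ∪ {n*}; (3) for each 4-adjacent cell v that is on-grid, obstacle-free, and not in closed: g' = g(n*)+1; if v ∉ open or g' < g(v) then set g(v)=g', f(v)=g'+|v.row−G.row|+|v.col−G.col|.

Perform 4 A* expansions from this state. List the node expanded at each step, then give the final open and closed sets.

step 1: expand (3,0) (f=9, h=5) → closed; open now [(3,1) g=5 f=9, (4,1) g=4 f=9, (5,1) g=3 f=9, (7,1) g=1 f=9]
step 2: expand (3,1) (f=9, h=4) → closed; open now [(2,1) g=6 f=9, (3,2) g=6 f=9, (4,1) g=4 f=9, (5,1) g=3 f=9, (7,1) g=1 f=9]
step 3: expand (2,1) (f=9, h=3) → closed; open now [(1,1) g=7 f=9, (3,2) g=6 f=9, (4,1) g=4 f=9, (5,1) g=3 f=9, (7,1) g=1 f=9]
step 4: expand (1,1) (f=9, h=2) → closed; open now [(0,1) g=8 f=9, (1,0) g=8 f=11, (3,2) g=6 f=9, (4,1) g=4 f=9, (5,1) g=3 f=9, (7,1) g=1 f=9]

order=[(3,0) → (3,1) → (2,1) → (1,1)]; open=[(0,1) g=8 f=9, (1,0) g=8 f=11, (3,2) g=6 f=9, (4,1) g=4 f=9, (5,1) g=3 f=9, (7,1) g=1 f=9]; closed=[(1,1), (2,1), (3,0), (3,1), (4,0), (5,0), (6,0), (7,0)]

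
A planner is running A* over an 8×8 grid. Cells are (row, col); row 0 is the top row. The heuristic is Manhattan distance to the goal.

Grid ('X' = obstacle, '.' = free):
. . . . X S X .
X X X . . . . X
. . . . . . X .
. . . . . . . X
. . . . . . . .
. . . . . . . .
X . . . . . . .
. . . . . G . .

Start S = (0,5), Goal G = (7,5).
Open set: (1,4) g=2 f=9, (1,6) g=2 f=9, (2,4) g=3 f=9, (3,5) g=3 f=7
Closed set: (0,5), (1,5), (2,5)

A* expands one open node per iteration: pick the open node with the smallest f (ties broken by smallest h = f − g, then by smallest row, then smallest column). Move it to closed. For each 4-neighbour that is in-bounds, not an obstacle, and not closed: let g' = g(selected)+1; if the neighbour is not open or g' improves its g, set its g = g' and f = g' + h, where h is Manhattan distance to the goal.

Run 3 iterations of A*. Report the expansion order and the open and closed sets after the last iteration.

step 1: expand (3,5) (f=7, h=4) → closed; open now [(1,4) g=2 f=9, (1,6) g=2 f=9, (2,4) g=3 f=9, (3,4) g=4 f=9, (3,6) g=4 f=9, (4,5) g=4 f=7]
step 2: expand (4,5) (f=7, h=3) → closed; open now [(1,4) g=2 f=9, (1,6) g=2 f=9, (2,4) g=3 f=9, (3,4) g=4 f=9, (3,6) g=4 f=9, (4,4) g=5 f=9, (4,6) g=5 f=9, (5,5) g=5 f=7]
step 3: expand (5,5) (f=7, h=2) → closed; open now [(1,4) g=2 f=9, (1,6) g=2 f=9, (2,4) g=3 f=9, (3,4) g=4 f=9, (3,6) g=4 f=9, (4,4) g=5 f=9, (4,6) g=5 f=9, (5,4) g=6 f=9, (5,6) g=6 f=9, (6,5) g=6 f=7]

order=[(3,5) → (4,5) → (5,5)]; open=[(1,4) g=2 f=9, (1,6) g=2 f=9, (2,4) g=3 f=9, (3,4) g=4 f=9, (3,6) g=4 f=9, (4,4) g=5 f=9, (4,6) g=5 f=9, (5,4) g=6 f=9, (5,6) g=6 f=9, (6,5) g=6 f=7]; closed=[(0,5), (1,5), (2,5), (3,5), (4,5), (5,5)]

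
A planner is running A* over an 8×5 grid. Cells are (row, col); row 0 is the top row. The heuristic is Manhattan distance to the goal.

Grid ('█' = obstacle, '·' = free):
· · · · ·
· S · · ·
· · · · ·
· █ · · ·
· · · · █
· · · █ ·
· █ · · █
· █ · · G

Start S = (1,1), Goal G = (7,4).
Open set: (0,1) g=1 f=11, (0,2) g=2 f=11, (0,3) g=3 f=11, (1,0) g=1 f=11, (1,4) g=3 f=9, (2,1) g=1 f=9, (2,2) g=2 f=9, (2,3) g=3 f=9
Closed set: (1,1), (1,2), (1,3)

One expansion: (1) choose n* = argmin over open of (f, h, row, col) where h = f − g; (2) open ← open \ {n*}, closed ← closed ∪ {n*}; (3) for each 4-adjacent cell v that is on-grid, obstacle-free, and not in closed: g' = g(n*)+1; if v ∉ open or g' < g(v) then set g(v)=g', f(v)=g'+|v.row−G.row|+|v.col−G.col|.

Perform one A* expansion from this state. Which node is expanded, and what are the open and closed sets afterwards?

expanded=(1,4); open=[(0,1) g=1 f=11, (0,2) g=2 f=11, (0,3) g=3 f=11, (0,4) g=4 f=11, (1,0) g=1 f=11, (2,1) g=1 f=9, (2,2) g=2 f=9, (2,3) g=3 f=9, (2,4) g=4 f=9]; closed=[(1,1), (1,2), (1,3), (1,4)]

step 1: expand (1,4) (f=9, h=6) → closed; open now [(0,1) g=1 f=11, (0,2) g=2 f=11, (0,3) g=3 f=11, (0,4) g=4 f=11, (1,0) g=1 f=11, (2,1) g=1 f=9, (2,2) g=2 f=9, (2,3) g=3 f=9, (2,4) g=4 f=9]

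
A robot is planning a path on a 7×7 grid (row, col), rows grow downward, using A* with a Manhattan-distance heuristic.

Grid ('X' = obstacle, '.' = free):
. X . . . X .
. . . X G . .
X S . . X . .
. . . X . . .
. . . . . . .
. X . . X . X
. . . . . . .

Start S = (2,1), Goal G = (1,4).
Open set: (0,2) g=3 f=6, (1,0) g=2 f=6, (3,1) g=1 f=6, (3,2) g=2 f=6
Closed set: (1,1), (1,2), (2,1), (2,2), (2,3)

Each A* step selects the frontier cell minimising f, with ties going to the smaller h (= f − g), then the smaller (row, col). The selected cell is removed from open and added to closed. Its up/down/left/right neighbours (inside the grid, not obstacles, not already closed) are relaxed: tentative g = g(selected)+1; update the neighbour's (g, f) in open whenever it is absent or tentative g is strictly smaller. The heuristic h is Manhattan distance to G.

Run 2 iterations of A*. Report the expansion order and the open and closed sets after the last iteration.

order=[(0,2) → (0,3)]; open=[(0,4) g=5 f=6, (1,0) g=2 f=6, (3,1) g=1 f=6, (3,2) g=2 f=6]; closed=[(0,2), (0,3), (1,1), (1,2), (2,1), (2,2), (2,3)]

step 1: expand (0,2) (f=6, h=3) → closed; open now [(0,3) g=4 f=6, (1,0) g=2 f=6, (3,1) g=1 f=6, (3,2) g=2 f=6]
step 2: expand (0,3) (f=6, h=2) → closed; open now [(0,4) g=5 f=6, (1,0) g=2 f=6, (3,1) g=1 f=6, (3,2) g=2 f=6]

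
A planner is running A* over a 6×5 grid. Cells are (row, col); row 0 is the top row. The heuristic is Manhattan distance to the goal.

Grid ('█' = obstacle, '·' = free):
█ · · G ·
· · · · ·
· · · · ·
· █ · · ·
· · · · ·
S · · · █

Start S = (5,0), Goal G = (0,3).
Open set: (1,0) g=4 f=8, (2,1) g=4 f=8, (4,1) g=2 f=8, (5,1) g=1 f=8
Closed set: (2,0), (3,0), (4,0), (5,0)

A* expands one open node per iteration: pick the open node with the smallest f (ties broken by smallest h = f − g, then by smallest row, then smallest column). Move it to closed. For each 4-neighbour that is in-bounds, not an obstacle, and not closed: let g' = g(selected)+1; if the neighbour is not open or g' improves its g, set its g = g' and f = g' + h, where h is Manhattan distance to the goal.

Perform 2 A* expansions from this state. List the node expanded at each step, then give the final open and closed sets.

step 1: expand (1,0) (f=8, h=4) → closed; open now [(1,1) g=5 f=8, (2,1) g=4 f=8, (4,1) g=2 f=8, (5,1) g=1 f=8]
step 2: expand (1,1) (f=8, h=3) → closed; open now [(0,1) g=6 f=8, (1,2) g=6 f=8, (2,1) g=4 f=8, (4,1) g=2 f=8, (5,1) g=1 f=8]

order=[(1,0) → (1,1)]; open=[(0,1) g=6 f=8, (1,2) g=6 f=8, (2,1) g=4 f=8, (4,1) g=2 f=8, (5,1) g=1 f=8]; closed=[(1,0), (1,1), (2,0), (3,0), (4,0), (5,0)]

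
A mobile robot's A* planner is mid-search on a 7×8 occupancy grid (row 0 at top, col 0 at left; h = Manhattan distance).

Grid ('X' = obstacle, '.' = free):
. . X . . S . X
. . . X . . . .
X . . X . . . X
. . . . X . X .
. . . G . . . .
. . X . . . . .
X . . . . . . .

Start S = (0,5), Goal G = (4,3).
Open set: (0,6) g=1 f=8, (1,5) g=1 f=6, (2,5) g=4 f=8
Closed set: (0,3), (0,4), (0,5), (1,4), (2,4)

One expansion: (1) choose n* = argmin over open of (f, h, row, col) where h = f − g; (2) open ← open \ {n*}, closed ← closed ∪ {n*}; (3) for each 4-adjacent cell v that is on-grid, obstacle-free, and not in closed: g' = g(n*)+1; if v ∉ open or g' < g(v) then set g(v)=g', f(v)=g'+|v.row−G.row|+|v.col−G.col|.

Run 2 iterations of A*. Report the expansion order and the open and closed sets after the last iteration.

order=[(1,5) → (2,5)]; open=[(0,6) g=1 f=8, (1,6) g=2 f=8, (2,6) g=3 f=8, (3,5) g=3 f=6]; closed=[(0,3), (0,4), (0,5), (1,4), (1,5), (2,4), (2,5)]

step 1: expand (1,5) (f=6, h=5) → closed; open now [(0,6) g=1 f=8, (1,6) g=2 f=8, (2,5) g=2 f=6]
step 2: expand (2,5) (f=6, h=4) → closed; open now [(0,6) g=1 f=8, (1,6) g=2 f=8, (2,6) g=3 f=8, (3,5) g=3 f=6]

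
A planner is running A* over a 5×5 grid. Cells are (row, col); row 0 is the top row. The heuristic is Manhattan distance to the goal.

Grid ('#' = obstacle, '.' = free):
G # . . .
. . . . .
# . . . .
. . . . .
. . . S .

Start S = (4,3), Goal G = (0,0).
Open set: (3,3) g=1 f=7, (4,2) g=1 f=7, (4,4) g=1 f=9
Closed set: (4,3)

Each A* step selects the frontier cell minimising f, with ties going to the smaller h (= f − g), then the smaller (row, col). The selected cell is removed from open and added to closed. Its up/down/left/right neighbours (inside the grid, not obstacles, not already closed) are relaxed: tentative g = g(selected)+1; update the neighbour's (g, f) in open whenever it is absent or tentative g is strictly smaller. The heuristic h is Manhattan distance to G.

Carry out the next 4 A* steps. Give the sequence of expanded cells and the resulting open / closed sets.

order=[(3,3) → (2,3) → (1,3) → (0,3)]; open=[(0,2) g=5 f=7, (0,4) g=5 f=9, (1,2) g=4 f=7, (1,4) g=4 f=9, (2,2) g=3 f=7, (2,4) g=3 f=9, (3,2) g=2 f=7, (3,4) g=2 f=9, (4,2) g=1 f=7, (4,4) g=1 f=9]; closed=[(0,3), (1,3), (2,3), (3,3), (4,3)]

step 1: expand (3,3) (f=7, h=6) → closed; open now [(2,3) g=2 f=7, (3,2) g=2 f=7, (3,4) g=2 f=9, (4,2) g=1 f=7, (4,4) g=1 f=9]
step 2: expand (2,3) (f=7, h=5) → closed; open now [(1,3) g=3 f=7, (2,2) g=3 f=7, (2,4) g=3 f=9, (3,2) g=2 f=7, (3,4) g=2 f=9, (4,2) g=1 f=7, (4,4) g=1 f=9]
step 3: expand (1,3) (f=7, h=4) → closed; open now [(0,3) g=4 f=7, (1,2) g=4 f=7, (1,4) g=4 f=9, (2,2) g=3 f=7, (2,4) g=3 f=9, (3,2) g=2 f=7, (3,4) g=2 f=9, (4,2) g=1 f=7, (4,4) g=1 f=9]
step 4: expand (0,3) (f=7, h=3) → closed; open now [(0,2) g=5 f=7, (0,4) g=5 f=9, (1,2) g=4 f=7, (1,4) g=4 f=9, (2,2) g=3 f=7, (2,4) g=3 f=9, (3,2) g=2 f=7, (3,4) g=2 f=9, (4,2) g=1 f=7, (4,4) g=1 f=9]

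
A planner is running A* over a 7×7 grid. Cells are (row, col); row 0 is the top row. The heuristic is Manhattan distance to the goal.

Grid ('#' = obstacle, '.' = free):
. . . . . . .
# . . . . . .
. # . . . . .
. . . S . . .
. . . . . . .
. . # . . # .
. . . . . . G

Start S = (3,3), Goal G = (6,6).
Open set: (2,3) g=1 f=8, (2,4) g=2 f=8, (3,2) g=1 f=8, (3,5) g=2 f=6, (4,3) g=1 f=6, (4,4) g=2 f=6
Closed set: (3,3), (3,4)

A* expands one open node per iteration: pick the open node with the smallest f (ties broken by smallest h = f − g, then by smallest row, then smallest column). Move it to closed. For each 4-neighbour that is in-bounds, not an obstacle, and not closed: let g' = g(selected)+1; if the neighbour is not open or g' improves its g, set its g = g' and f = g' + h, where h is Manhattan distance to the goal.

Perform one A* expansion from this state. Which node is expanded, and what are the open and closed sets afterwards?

expanded=(3,5); open=[(2,3) g=1 f=8, (2,4) g=2 f=8, (2,5) g=3 f=8, (3,2) g=1 f=8, (3,6) g=3 f=6, (4,3) g=1 f=6, (4,4) g=2 f=6, (4,5) g=3 f=6]; closed=[(3,3), (3,4), (3,5)]

step 1: expand (3,5) (f=6, h=4) → closed; open now [(2,3) g=1 f=8, (2,4) g=2 f=8, (2,5) g=3 f=8, (3,2) g=1 f=8, (3,6) g=3 f=6, (4,3) g=1 f=6, (4,4) g=2 f=6, (4,5) g=3 f=6]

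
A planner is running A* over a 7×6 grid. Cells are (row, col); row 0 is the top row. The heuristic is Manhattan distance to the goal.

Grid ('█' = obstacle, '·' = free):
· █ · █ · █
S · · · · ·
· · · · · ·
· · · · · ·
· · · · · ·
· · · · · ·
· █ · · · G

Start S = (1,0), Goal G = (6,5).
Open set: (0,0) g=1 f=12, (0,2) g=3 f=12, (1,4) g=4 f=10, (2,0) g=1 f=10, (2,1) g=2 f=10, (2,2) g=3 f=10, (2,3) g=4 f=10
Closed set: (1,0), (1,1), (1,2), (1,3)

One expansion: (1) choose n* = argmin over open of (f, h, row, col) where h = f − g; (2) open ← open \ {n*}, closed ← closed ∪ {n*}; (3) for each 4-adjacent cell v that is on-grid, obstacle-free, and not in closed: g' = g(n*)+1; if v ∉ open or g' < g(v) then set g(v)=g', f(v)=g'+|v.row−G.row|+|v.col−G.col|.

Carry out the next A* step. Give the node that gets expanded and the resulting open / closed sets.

expanded=(1,4); open=[(0,0) g=1 f=12, (0,2) g=3 f=12, (0,4) g=5 f=12, (1,5) g=5 f=10, (2,0) g=1 f=10, (2,1) g=2 f=10, (2,2) g=3 f=10, (2,3) g=4 f=10, (2,4) g=5 f=10]; closed=[(1,0), (1,1), (1,2), (1,3), (1,4)]

step 1: expand (1,4) (f=10, h=6) → closed; open now [(0,0) g=1 f=12, (0,2) g=3 f=12, (0,4) g=5 f=12, (1,5) g=5 f=10, (2,0) g=1 f=10, (2,1) g=2 f=10, (2,2) g=3 f=10, (2,3) g=4 f=10, (2,4) g=5 f=10]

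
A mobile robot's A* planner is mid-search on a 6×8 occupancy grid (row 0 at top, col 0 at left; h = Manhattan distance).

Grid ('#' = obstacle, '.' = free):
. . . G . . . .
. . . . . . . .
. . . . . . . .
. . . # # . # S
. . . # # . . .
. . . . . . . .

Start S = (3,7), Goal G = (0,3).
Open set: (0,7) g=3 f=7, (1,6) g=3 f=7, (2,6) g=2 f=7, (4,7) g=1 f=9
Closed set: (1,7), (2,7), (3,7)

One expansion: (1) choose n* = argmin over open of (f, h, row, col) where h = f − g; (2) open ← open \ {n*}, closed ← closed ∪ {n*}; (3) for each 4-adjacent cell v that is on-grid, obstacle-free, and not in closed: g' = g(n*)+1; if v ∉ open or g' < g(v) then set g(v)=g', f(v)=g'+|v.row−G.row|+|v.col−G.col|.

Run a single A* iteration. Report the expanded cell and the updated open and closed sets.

expanded=(0,7); open=[(0,6) g=4 f=7, (1,6) g=3 f=7, (2,6) g=2 f=7, (4,7) g=1 f=9]; closed=[(0,7), (1,7), (2,7), (3,7)]

step 1: expand (0,7) (f=7, h=4) → closed; open now [(0,6) g=4 f=7, (1,6) g=3 f=7, (2,6) g=2 f=7, (4,7) g=1 f=9]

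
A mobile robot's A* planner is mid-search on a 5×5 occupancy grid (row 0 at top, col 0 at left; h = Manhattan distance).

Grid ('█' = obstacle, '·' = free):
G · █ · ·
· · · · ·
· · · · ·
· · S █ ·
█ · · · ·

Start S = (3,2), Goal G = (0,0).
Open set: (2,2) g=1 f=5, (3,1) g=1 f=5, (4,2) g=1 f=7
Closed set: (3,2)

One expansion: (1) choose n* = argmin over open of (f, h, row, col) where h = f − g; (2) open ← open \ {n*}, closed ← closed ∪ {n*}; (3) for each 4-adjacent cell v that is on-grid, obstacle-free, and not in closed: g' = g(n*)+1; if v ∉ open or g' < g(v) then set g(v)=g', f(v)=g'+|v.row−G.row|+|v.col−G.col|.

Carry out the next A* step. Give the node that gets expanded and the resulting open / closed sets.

expanded=(2,2); open=[(1,2) g=2 f=5, (2,1) g=2 f=5, (2,3) g=2 f=7, (3,1) g=1 f=5, (4,2) g=1 f=7]; closed=[(2,2), (3,2)]

step 1: expand (2,2) (f=5, h=4) → closed; open now [(1,2) g=2 f=5, (2,1) g=2 f=5, (2,3) g=2 f=7, (3,1) g=1 f=5, (4,2) g=1 f=7]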